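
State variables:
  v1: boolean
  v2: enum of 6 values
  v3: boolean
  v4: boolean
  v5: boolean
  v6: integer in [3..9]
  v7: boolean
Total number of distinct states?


State space = product of domain sizes of all variables.
Domain sizes:
  v1 (boolean): 2
  v2 (enum of 6 values): 6
  v3 (boolean): 2
  v4 (boolean): 2
  v5 (boolean): 2
  v6 (integer in [3..9]): 7
  v7 (boolean): 2
Product = 2 * 6 * 2 * 2 * 2 * 7 * 2 = 1344

1344


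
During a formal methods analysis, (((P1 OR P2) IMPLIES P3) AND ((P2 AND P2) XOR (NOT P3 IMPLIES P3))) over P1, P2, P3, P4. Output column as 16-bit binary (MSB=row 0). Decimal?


Formula: (((P1 OR P2) IMPLIES P3) AND ((P2 AND P2) XOR (NOT P3 IMPLIES P3))) over P1, P2, P3, P4 (16 rows)
Evaluate each row (bits = P1,P2,P3,P4, MSB first):
  row 0 [0000]: (((0 OR 0) IMPLIES 0) AND ((0 AND 0) XOR (NOT 0 IMPLIES 0))) -> 0
  row 1 [0001]: (((0 OR 0) IMPLIES 0) AND ((0 AND 0) XOR (NOT 0 IMPLIES 0))) -> 0
  row 2 [0010]: (((0 OR 0) IMPLIES 1) AND ((0 AND 0) XOR (NOT 1 IMPLIES 1))) -> 1
  row 3 [0011]: (((0 OR 0) IMPLIES 1) AND ((0 AND 0) XOR (NOT 1 IMPLIES 1))) -> 1
  row 4 [0100]: (((0 OR 1) IMPLIES 0) AND ((1 AND 1) XOR (NOT 0 IMPLIES 0))) -> 0
  row 5 [0101]: (((0 OR 1) IMPLIES 0) AND ((1 AND 1) XOR (NOT 0 IMPLIES 0))) -> 0
  row 6 [0110]: (((0 OR 1) IMPLIES 1) AND ((1 AND 1) XOR (NOT 1 IMPLIES 1))) -> 0
  row 7 [0111]: (((0 OR 1) IMPLIES 1) AND ((1 AND 1) XOR (NOT 1 IMPLIES 1))) -> 0
  row 8 [1000]: (((1 OR 0) IMPLIES 0) AND ((0 AND 0) XOR (NOT 0 IMPLIES 0))) -> 0
  row 9 [1001]: (((1 OR 0) IMPLIES 0) AND ((0 AND 0) XOR (NOT 0 IMPLIES 0))) -> 0
  row 10 [1010]: (((1 OR 0) IMPLIES 1) AND ((0 AND 0) XOR (NOT 1 IMPLIES 1))) -> 1
  row 11 [1011]: (((1 OR 0) IMPLIES 1) AND ((0 AND 0) XOR (NOT 1 IMPLIES 1))) -> 1
  row 12 [1100]: (((1 OR 1) IMPLIES 0) AND ((1 AND 1) XOR (NOT 0 IMPLIES 0))) -> 0
  row 13 [1101]: (((1 OR 1) IMPLIES 0) AND ((1 AND 1) XOR (NOT 0 IMPLIES 0))) -> 0
  row 14 [1110]: (((1 OR 1) IMPLIES 1) AND ((1 AND 1) XOR (NOT 1 IMPLIES 1))) -> 0
  row 15 [1111]: (((1 OR 1) IMPLIES 1) AND ((1 AND 1) XOR (NOT 1 IMPLIES 1))) -> 0
Full result column, 4 rows per line (P1,P2 fixed per line; P3,P4 runs 00..11 left to right):
  rows 0-3 [P1,P2=00]: 0011  = hex 3
  rows 4-7 [P1,P2=01]: 0000  = hex 0
  rows 8-11 [P1,P2=10]: 0011  = hex 3
  rows 12-15 [P1,P2=11]: 0000  = hex 0
Output column (row 0 .. row 15) = 0011000000110000
Output column grouped in 4s = 0011 0000 0011 0000 = 0x3030
Convert to decimal digit by digit (value = value*16 + digit):
  3 -> 3
  3*16 + 0 = 48
  48*16 + 3 = 771
  771*16 + 0 = 12336
Decimal = 12336

12336


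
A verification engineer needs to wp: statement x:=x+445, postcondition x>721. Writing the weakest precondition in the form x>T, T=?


Formula: wp(x:=E, P) = P[E/x] (substitute E for x in postcondition)
Step 1: Postcondition: x>721
Step 2: Substitute x+445 for x: x+445>721
Step 3: Solve for x: x > 721-445 = 276

276


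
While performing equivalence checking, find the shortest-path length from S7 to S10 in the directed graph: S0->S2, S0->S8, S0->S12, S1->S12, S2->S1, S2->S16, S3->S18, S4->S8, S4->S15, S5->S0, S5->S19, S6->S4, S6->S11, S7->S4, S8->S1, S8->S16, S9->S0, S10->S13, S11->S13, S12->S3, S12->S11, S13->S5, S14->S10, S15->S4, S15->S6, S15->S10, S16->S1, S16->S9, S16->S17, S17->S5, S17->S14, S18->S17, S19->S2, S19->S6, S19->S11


BFS layer-by-layer from S7:
  dist 0: {S7}
  dist 1: {S4}
  dist 2: {S8, S15}
  dist 3: {S1, S6, S10, S16}
  -> S10 reached at distance 3
Shortest path length = 3

3


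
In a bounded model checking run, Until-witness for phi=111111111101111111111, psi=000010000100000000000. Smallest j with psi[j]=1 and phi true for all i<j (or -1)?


(phi U psi) at 0: need smallest j with psi[j]=1 and phi[i]=1 for all i in [0,j).
Scan from step 0:
  step 0: phi=1, psi=0 -> continue
  step 1: phi=1, psi=0 -> continue
  step 2: phi=1, psi=0 -> continue
  step 3: phi=1, psi=0 -> continue
  step 4: psi=1 and phi held for [0,4) -> witness found
Witness step = 4

4


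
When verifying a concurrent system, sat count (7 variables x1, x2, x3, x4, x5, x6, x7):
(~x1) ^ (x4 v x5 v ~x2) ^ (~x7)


CNF with 3 clauses over 7 vars (128 assignments).
An assignment satisfies CNF iff every clause has >=1 true literal.
Check each row (bits = x1,x2,x3,x4,x5,x6,x7; clause T/F shown):
  row 0 [0000000]: clauses=TTT -> 1
  row 1 [0000001]: clauses=TTF -> 0
  row 2 [0000010]: clauses=TTT -> 1
  row 3 [0000011]: clauses=TTF -> 0
  row 4 [0000100]: clauses=TTT -> 1
  (every remaining row is evaluated the same way; all 128 results are listed next)
Full result column, 8 rows per line (x1,x2,x3,x4 fixed per line; x5,x6,x7 runs 000..111 left to right):
  rows 0-7 [x1,x2,x3,x4=0000]: 10101010  (ones: 4)
  rows 8-15 [x1,x2,x3,x4=0001]: 10101010  (ones: 4)
  rows 16-23 [x1,x2,x3,x4=0010]: 10101010  (ones: 4)
  rows 24-31 [x1,x2,x3,x4=0011]: 10101010  (ones: 4)
  rows 32-39 [x1,x2,x3,x4=0100]: 00001010  (ones: 2)
  rows 40-47 [x1,x2,x3,x4=0101]: 10101010  (ones: 4)
  rows 48-55 [x1,x2,x3,x4=0110]: 00001010  (ones: 2)
  rows 56-63 [x1,x2,x3,x4=0111]: 10101010  (ones: 4)
  rows 64-71 [x1,x2,x3,x4=1000]: 00000000  (ones: 0)
  rows 72-79 [x1,x2,x3,x4=1001]: 00000000  (ones: 0)
  rows 80-87 [x1,x2,x3,x4=1010]: 00000000  (ones: 0)
  rows 88-95 [x1,x2,x3,x4=1011]: 00000000  (ones: 0)
  rows 96-103 [x1,x2,x3,x4=1100]: 00000000  (ones: 0)
  rows 104-111 [x1,x2,x3,x4=1101]: 00000000  (ones: 0)
  rows 112-119 [x1,x2,x3,x4=1110]: 00000000  (ones: 0)
  rows 120-127 [x1,x2,x3,x4=1111]: 00000000  (ones: 0)
Satisfying assignments = 4+4+4+4+2+4+2+4+0+0+0+0+0+0+0+0 = 28

28


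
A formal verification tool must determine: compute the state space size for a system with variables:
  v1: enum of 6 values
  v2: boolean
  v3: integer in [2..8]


State space = product of domain sizes of all variables.
Domain sizes:
  v1 (enum of 6 values): 6
  v2 (boolean): 2
  v3 (integer in [2..8]): 7
Product = 6 * 2 * 7 = 84

84


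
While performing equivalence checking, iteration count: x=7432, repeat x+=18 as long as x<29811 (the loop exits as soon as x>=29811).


Step 1: x goes from 7432 toward 29811 by 18; the body runs while x<29811, so iterations = ceil((bound-start)/step)
Step 2: Distance=22379
Step 3: ceil(22379/18)=1244

1244


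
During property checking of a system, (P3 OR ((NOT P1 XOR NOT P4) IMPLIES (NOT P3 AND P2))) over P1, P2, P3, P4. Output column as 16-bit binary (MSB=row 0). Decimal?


Formula: (P3 OR ((NOT P1 XOR NOT P4) IMPLIES (NOT P3 AND P2))) over P1, P2, P3, P4 (16 rows)
Evaluate each row (bits = P1,P2,P3,P4, MSB first):
  row 0 [0000]: (0 OR ((NOT 0 XOR NOT 0) IMPLIES (NOT 0 AND 0))) -> 1
  row 1 [0001]: (0 OR ((NOT 0 XOR NOT 1) IMPLIES (NOT 0 AND 0))) -> 0
  row 2 [0010]: (1 OR ((NOT 0 XOR NOT 0) IMPLIES (NOT 1 AND 0))) -> 1
  row 3 [0011]: (1 OR ((NOT 0 XOR NOT 1) IMPLIES (NOT 1 AND 0))) -> 1
  row 4 [0100]: (0 OR ((NOT 0 XOR NOT 0) IMPLIES (NOT 0 AND 1))) -> 1
  row 5 [0101]: (0 OR ((NOT 0 XOR NOT 1) IMPLIES (NOT 0 AND 1))) -> 1
  row 6 [0110]: (1 OR ((NOT 0 XOR NOT 0) IMPLIES (NOT 1 AND 1))) -> 1
  row 7 [0111]: (1 OR ((NOT 0 XOR NOT 1) IMPLIES (NOT 1 AND 1))) -> 1
  row 8 [1000]: (0 OR ((NOT 1 XOR NOT 0) IMPLIES (NOT 0 AND 0))) -> 0
  row 9 [1001]: (0 OR ((NOT 1 XOR NOT 1) IMPLIES (NOT 0 AND 0))) -> 1
  row 10 [1010]: (1 OR ((NOT 1 XOR NOT 0) IMPLIES (NOT 1 AND 0))) -> 1
  row 11 [1011]: (1 OR ((NOT 1 XOR NOT 1) IMPLIES (NOT 1 AND 0))) -> 1
  row 12 [1100]: (0 OR ((NOT 1 XOR NOT 0) IMPLIES (NOT 0 AND 1))) -> 1
  row 13 [1101]: (0 OR ((NOT 1 XOR NOT 1) IMPLIES (NOT 0 AND 1))) -> 1
  row 14 [1110]: (1 OR ((NOT 1 XOR NOT 0) IMPLIES (NOT 1 AND 1))) -> 1
  row 15 [1111]: (1 OR ((NOT 1 XOR NOT 1) IMPLIES (NOT 1 AND 1))) -> 1
Full result column, 4 rows per line (P1,P2 fixed per line; P3,P4 runs 00..11 left to right):
  rows 0-3 [P1,P2=00]: 1011  = hex B
  rows 4-7 [P1,P2=01]: 1111  = hex F
  rows 8-11 [P1,P2=10]: 0111  = hex 7
  rows 12-15 [P1,P2=11]: 1111  = hex F
Output column (row 0 .. row 15) = 1011111101111111
Output column grouped in 4s = 1011 1111 0111 1111 = 0xBF7F
Convert to decimal digit by digit (value = value*16 + digit):
  B -> 11
  11*16 + 15 (F) = 191
  191*16 + 7 = 3063
  3063*16 + 15 (F) = 49023
Decimal = 49023

49023


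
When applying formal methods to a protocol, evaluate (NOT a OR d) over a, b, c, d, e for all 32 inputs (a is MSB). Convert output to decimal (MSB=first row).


Formula: (NOT a OR d) over a, b, c, d, e (32 rows)
Evaluate each row (bits = a,b,c,d,e, MSB first):
  row 0 [00000]: (NOT 0 OR 0) -> 1
  row 1 [00001]: (NOT 0 OR 0) -> 1
  row 2 [00010]: (NOT 0 OR 1) -> 1
  row 3 [00011]: (NOT 0 OR 1) -> 1
  row 4 [00100]: (NOT 0 OR 0) -> 1
  row 5 [00101]: (NOT 0 OR 0) -> 1
  row 6 [00110]: (NOT 0 OR 1) -> 1
  row 7 [00111]: (NOT 0 OR 1) -> 1
  row 8 [01000]: (NOT 0 OR 0) -> 1
  row 9 [01001]: (NOT 0 OR 0) -> 1
  row 10 [01010]: (NOT 0 OR 1) -> 1
  row 11 [01011]: (NOT 0 OR 1) -> 1
  row 12 [01100]: (NOT 0 OR 0) -> 1
  row 13 [01101]: (NOT 0 OR 0) -> 1
  row 14 [01110]: (NOT 0 OR 1) -> 1
  row 15 [01111]: (NOT 0 OR 1) -> 1
  row 16 [10000]: (NOT 1 OR 0) -> 0
  row 17 [10001]: (NOT 1 OR 0) -> 0
  row 18 [10010]: (NOT 1 OR 1) -> 1
  row 19 [10011]: (NOT 1 OR 1) -> 1
  row 20 [10100]: (NOT 1 OR 0) -> 0
  row 21 [10101]: (NOT 1 OR 0) -> 0
  row 22 [10110]: (NOT 1 OR 1) -> 1
  row 23 [10111]: (NOT 1 OR 1) -> 1
  row 24 [11000]: (NOT 1 OR 0) -> 0
  row 25 [11001]: (NOT 1 OR 0) -> 0
  row 26 [11010]: (NOT 1 OR 1) -> 1
  row 27 [11011]: (NOT 1 OR 1) -> 1
  row 28 [11100]: (NOT 1 OR 0) -> 0
  row 29 [11101]: (NOT 1 OR 0) -> 0
  row 30 [11110]: (NOT 1 OR 1) -> 1
  row 31 [11111]: (NOT 1 OR 1) -> 1
Full result column, 4 rows per line (a,b,c fixed per line; d,e runs 00..11 left to right):
  rows 0-3 [a,b,c=000]: 1111  = hex F
  rows 4-7 [a,b,c=001]: 1111  = hex F
  rows 8-11 [a,b,c=010]: 1111  = hex F
  rows 12-15 [a,b,c=011]: 1111  = hex F
  rows 16-19 [a,b,c=100]: 0011  = hex 3
  rows 20-23 [a,b,c=101]: 0011  = hex 3
  rows 24-27 [a,b,c=110]: 0011  = hex 3
  rows 28-31 [a,b,c=111]: 0011  = hex 3
Output column (row 0 .. row 31) = 11111111111111110011001100110011
Output column grouped in 4s = 1111 1111 1111 1111 0011 0011 0011 0011 = 0xFFFF3333
Convert to decimal digit by digit (value = value*16 + digit):
  F -> 15
  15*16 + 15 (F) = 255
  255*16 + 15 (F) = 4095
  4095*16 + 15 (F) = 65535
  65535*16 + 3 = 1048563
  1048563*16 + 3 = 16777011
  16777011*16 + 3 = 268432179
  268432179*16 + 3 = 4294914867
Decimal = 4294914867

4294914867


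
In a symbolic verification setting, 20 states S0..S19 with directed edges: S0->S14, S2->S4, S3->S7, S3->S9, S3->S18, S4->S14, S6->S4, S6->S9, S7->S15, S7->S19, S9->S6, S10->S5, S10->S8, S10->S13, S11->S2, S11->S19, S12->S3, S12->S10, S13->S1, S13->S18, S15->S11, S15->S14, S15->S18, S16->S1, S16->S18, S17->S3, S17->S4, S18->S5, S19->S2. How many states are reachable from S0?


BFS from S0:
  layer 0: {S0}
  layer 1: {S14}
Reachable set: {S0, S14}
Count = 2

2


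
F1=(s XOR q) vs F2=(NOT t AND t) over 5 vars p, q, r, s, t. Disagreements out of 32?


F1 = (s XOR q)
F2 = (NOT t AND t)
Evaluate both on each of 32 rows (bits = p,q,r,s,t):
  row 0 [00000]: F1=0 F2=0 -> 0
  row 1 [00001]: F1=0 F2=0 -> 0
  row 2 [00010]: F1=1 F2=0 (differ) -> 1
  row 3 [00011]: F1=1 F2=0 (differ) -> 1
  row 4 [00100]: F1=0 F2=0 -> 0
  row 5 [00101]: F1=0 F2=0 -> 0
  row 6 [00110]: F1=1 F2=0 (differ) -> 1
  row 7 [00111]: F1=1 F2=0 (differ) -> 1
  row 8 [01000]: F1=1 F2=0 (differ) -> 1
  row 9 [01001]: F1=1 F2=0 (differ) -> 1
  row 10 [01010]: F1=0 F2=0 -> 0
  row 11 [01011]: F1=0 F2=0 -> 0
  row 12 [01100]: F1=1 F2=0 (differ) -> 1
  row 13 [01101]: F1=1 F2=0 (differ) -> 1
  row 14 [01110]: F1=0 F2=0 -> 0
  row 15 [01111]: F1=0 F2=0 -> 0
  row 16 [10000]: F1=0 F2=0 -> 0
  row 17 [10001]: F1=0 F2=0 -> 0
  row 18 [10010]: F1=1 F2=0 (differ) -> 1
  row 19 [10011]: F1=1 F2=0 (differ) -> 1
  row 20 [10100]: F1=0 F2=0 -> 0
  row 21 [10101]: F1=0 F2=0 -> 0
  row 22 [10110]: F1=1 F2=0 (differ) -> 1
  row 23 [10111]: F1=1 F2=0 (differ) -> 1
  row 24 [11000]: F1=1 F2=0 (differ) -> 1
  row 25 [11001]: F1=1 F2=0 (differ) -> 1
  row 26 [11010]: F1=0 F2=0 -> 0
  row 27 [11011]: F1=0 F2=0 -> 0
  row 28 [11100]: F1=1 F2=0 (differ) -> 1
  row 29 [11101]: F1=1 F2=0 (differ) -> 1
  row 30 [11110]: F1=0 F2=0 -> 0
  row 31 [11111]: F1=0 F2=0 -> 0
Full result column, 8 rows per line (p,q fixed per line; r,s,t runs 000..111 left to right):
  rows 0-7 [p,q=00]: 00110011  (ones: 4)
  rows 8-15 [p,q=01]: 11001100  (ones: 4)
  rows 16-23 [p,q=10]: 00110011  (ones: 4)
  rows 24-31 [p,q=11]: 11001100  (ones: 4)
Disagreements = 4+4+4+4 = 16

16


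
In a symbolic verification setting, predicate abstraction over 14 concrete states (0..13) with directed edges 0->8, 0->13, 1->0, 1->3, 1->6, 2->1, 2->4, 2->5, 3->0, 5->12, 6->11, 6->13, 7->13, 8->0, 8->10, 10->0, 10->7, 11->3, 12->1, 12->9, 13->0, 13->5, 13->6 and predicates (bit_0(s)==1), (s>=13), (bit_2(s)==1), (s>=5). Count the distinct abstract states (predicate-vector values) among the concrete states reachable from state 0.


BFS from 0:
Concrete reachable: {0, 1, 3, 5, 6, 7, 8, 9, 10, 11, 12, 13}
Abstract via predicates (bit_0(s)==1), (s>=13), (bit_2(s)==1), (s>=5):
  (0,0,0,0) <- {0}
  (0,0,0,1) <- {8, 10}
  (0,0,1,1) <- {6, 12}
  (1,0,0,0) <- {1, 3}
  (1,0,0,1) <- {9, 11}
  (1,0,1,1) <- {5, 7}
  (1,1,1,1) <- {13}
Distinct abstract states = 7

7


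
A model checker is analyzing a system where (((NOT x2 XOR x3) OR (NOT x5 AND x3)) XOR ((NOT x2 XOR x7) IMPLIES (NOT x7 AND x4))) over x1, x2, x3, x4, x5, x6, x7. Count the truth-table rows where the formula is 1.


Formula: (((NOT x2 XOR x3) OR (NOT x5 AND x3)) XOR ((NOT x2 XOR x7) IMPLIES (NOT x7 AND x4))) over 7 vars (128 rows)
Evaluate each row (x1, x2, x3, x4, x5, x6, x7 as bits, MSB first):
  row 0 [0000000]: (((NOT 0 XOR 0) OR (NOT 0 AND 0)) XOR ((NOT 0 XOR 0) IMPLIES (NOT 0 AND 0))) -> 1
  row 1 [0000001]: (((NOT 0 XOR 0) OR (NOT 0 AND 0)) XOR ((NOT 0 XOR 1) IMPLIES (NOT 1 AND 0))) -> 0
  row 2 [0000010]: (((NOT 0 XOR 0) OR (NOT 0 AND 0)) XOR ((NOT 0 XOR 0) IMPLIES (NOT 0 AND 0))) -> 1
  row 3 [0000011]: (((NOT 0 XOR 0) OR (NOT 0 AND 0)) XOR ((NOT 0 XOR 1) IMPLIES (NOT 1 AND 0))) -> 0
  row 4 [0000100]: (((NOT 0 XOR 0) OR (NOT 1 AND 0)) XOR ((NOT 0 XOR 0) IMPLIES (NOT 0 AND 0))) -> 1
  (every remaining row is evaluated the same way; all 128 results are listed next)
Full result column, 8 rows per line (x1,x2,x3,x4 fixed per line; x5,x6,x7 runs 000..111 left to right):
  rows 0-7 [x1,x2,x3,x4=0000]: 10101010  (ones: 4)
  rows 8-15 [x1,x2,x3,x4=0001]: 00000000  (ones: 0)
  rows 16-23 [x1,x2,x3,x4=0010]: 10100101  (ones: 4)
  rows 24-31 [x1,x2,x3,x4=0011]: 00001111  (ones: 4)
  rows 32-39 [x1,x2,x3,x4=0100]: 10101010  (ones: 4)
  rows 40-47 [x1,x2,x3,x4=0101]: 10101010  (ones: 4)
  rows 48-55 [x1,x2,x3,x4=0110]: 01010101  (ones: 4)
  rows 56-63 [x1,x2,x3,x4=0111]: 01010101  (ones: 4)
  rows 64-71 [x1,x2,x3,x4=1000]: 10101010  (ones: 4)
  rows 72-79 [x1,x2,x3,x4=1001]: 00000000  (ones: 0)
  rows 80-87 [x1,x2,x3,x4=1010]: 10100101  (ones: 4)
  rows 88-95 [x1,x2,x3,x4=1011]: 00001111  (ones: 4)
  rows 96-103 [x1,x2,x3,x4=1100]: 10101010  (ones: 4)
  rows 104-111 [x1,x2,x3,x4=1101]: 10101010  (ones: 4)
  rows 112-119 [x1,x2,x3,x4=1110]: 01010101  (ones: 4)
  rows 120-127 [x1,x2,x3,x4=1111]: 01010101  (ones: 4)
Count of 1-rows = 4+0+4+4+4+4+4+4+4+0+4+4+4+4+4+4 = 56

56


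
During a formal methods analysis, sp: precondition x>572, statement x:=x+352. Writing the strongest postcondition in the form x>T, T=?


Formula: sp(P, x:=E) = exists old_x. (x = E[old_x/x]) AND P[old_x/x] (old_x is the value of x before the assignment; eliminate old_x by solving x = E[old_x/x] for old_x)
Step 1: Precondition P: x>572, i.e. old_x > 572
Step 2: Assignment gives x = old_x + 352, so old_x = x - 352
Step 3: Substitute into P: x - 352 > 572
Step 4: Simplify: x > 572+352 = 924

924


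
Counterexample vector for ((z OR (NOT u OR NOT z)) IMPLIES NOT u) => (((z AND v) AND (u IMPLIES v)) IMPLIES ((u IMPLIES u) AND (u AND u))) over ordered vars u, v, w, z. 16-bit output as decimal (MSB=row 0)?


F1 = ((z OR (NOT u OR NOT z)) IMPLIES NOT u)
F2 = (((z AND v) AND (u IMPLIES v)) IMPLIES ((u IMPLIES u) AND (u AND u)))
Counterexample to F1=>F2 is where F1=1 and F2=0.
Evaluate each row (bits = u,v,w,z, MSB first):
  row 0 [0000]: F1=1 F2=1 -> F1&~F2 -> 0
  row 1 [0001]: F1=1 F2=1 -> F1&~F2 -> 0
  row 2 [0010]: F1=1 F2=1 -> F1&~F2 -> 0
  row 3 [0011]: F1=1 F2=1 -> F1&~F2 -> 0
  row 4 [0100]: F1=1 F2=1 -> F1&~F2 -> 0
  row 5 [0101]: F1=1 F2=0 -> F1&~F2 -> 1
  row 6 [0110]: F1=1 F2=1 -> F1&~F2 -> 0
  row 7 [0111]: F1=1 F2=0 -> F1&~F2 -> 1
  row 8 [1000]: F1=0 F2=1 -> F1&~F2 -> 0
  row 9 [1001]: F1=0 F2=1 -> F1&~F2 -> 0
  row 10 [1010]: F1=0 F2=1 -> F1&~F2 -> 0
  row 11 [1011]: F1=0 F2=1 -> F1&~F2 -> 0
  row 12 [1100]: F1=0 F2=1 -> F1&~F2 -> 0
  row 13 [1101]: F1=0 F2=1 -> F1&~F2 -> 0
  row 14 [1110]: F1=0 F2=1 -> F1&~F2 -> 0
  row 15 [1111]: F1=0 F2=1 -> F1&~F2 -> 0
Full result column, 4 rows per line (u,v fixed per line; w,z runs 00..11 left to right):
  rows 0-3 [u,v=00]: 0000  = hex 0
  rows 4-7 [u,v=01]: 0101  = hex 5
  rows 8-11 [u,v=10]: 0000  = hex 0
  rows 12-15 [u,v=11]: 0000  = hex 0
Counterexample vector (row 0 .. row 15) = 0000010100000000
Output column grouped in 4s = 0000 0101 0000 0000 = 0x0500
Convert to decimal digit by digit (value = value*16 + digit):
  0 -> 0
  0*16 + 5 = 5
  5*16 + 0 = 80
  80*16 + 0 = 1280
Decimal = 1280

1280


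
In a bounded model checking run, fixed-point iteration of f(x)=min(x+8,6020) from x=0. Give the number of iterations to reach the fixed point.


Step 1: x=0, cap=6020, increment=8
Step 2: x grows by 8 each step until capped at 6020; fixed point is x=6020
Step 3: iterations = ceil(6020/8) = 753

753


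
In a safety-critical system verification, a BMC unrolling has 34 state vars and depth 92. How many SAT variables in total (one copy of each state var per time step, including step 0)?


BMC unrolls to depth k, creating one copy of each state var for steps 0..k.
Step count = 92 + 1 = 93 (steps 0 through 92)
Vars per step = 34
Total = 34 * 93 = 3162

3162


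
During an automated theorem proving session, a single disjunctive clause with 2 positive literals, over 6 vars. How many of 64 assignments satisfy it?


Step 1: Total=2^6=64
Step 2: Unsat when all 2 false: 2^4=16
Step 3: Sat=64-16=48

48


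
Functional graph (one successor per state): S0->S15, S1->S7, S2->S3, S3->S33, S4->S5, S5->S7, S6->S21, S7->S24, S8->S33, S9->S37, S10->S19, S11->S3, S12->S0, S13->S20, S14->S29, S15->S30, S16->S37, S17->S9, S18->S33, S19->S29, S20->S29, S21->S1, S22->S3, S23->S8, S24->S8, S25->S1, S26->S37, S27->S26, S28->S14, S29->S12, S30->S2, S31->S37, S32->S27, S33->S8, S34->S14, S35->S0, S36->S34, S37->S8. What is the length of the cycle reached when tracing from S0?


Trace from S0 until a state repeats:
  S0 -> S15 -> S30 -> S2 -> S3 -> S33 -> S8 -> S33
S33 first seen at step 5, revisited at step 7.
Cycle length = 7 - 5 = 2

2


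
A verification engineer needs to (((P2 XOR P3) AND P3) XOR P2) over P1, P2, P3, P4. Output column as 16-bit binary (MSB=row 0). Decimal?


Formula: (((P2 XOR P3) AND P3) XOR P2) over P1, P2, P3, P4 (16 rows)
Evaluate each row (bits = P1,P2,P3,P4, MSB first):
  row 0 [0000]: (((0 XOR 0) AND 0) XOR 0) -> 0
  row 1 [0001]: (((0 XOR 0) AND 0) XOR 0) -> 0
  row 2 [0010]: (((0 XOR 1) AND 1) XOR 0) -> 1
  row 3 [0011]: (((0 XOR 1) AND 1) XOR 0) -> 1
  row 4 [0100]: (((1 XOR 0) AND 0) XOR 1) -> 1
  row 5 [0101]: (((1 XOR 0) AND 0) XOR 1) -> 1
  row 6 [0110]: (((1 XOR 1) AND 1) XOR 1) -> 1
  row 7 [0111]: (((1 XOR 1) AND 1) XOR 1) -> 1
  row 8 [1000]: (((0 XOR 0) AND 0) XOR 0) -> 0
  row 9 [1001]: (((0 XOR 0) AND 0) XOR 0) -> 0
  row 10 [1010]: (((0 XOR 1) AND 1) XOR 0) -> 1
  row 11 [1011]: (((0 XOR 1) AND 1) XOR 0) -> 1
  row 12 [1100]: (((1 XOR 0) AND 0) XOR 1) -> 1
  row 13 [1101]: (((1 XOR 0) AND 0) XOR 1) -> 1
  row 14 [1110]: (((1 XOR 1) AND 1) XOR 1) -> 1
  row 15 [1111]: (((1 XOR 1) AND 1) XOR 1) -> 1
Full result column, 4 rows per line (P1,P2 fixed per line; P3,P4 runs 00..11 left to right):
  rows 0-3 [P1,P2=00]: 0011  = hex 3
  rows 4-7 [P1,P2=01]: 1111  = hex F
  rows 8-11 [P1,P2=10]: 0011  = hex 3
  rows 12-15 [P1,P2=11]: 1111  = hex F
Output column (row 0 .. row 15) = 0011111100111111
Output column grouped in 4s = 0011 1111 0011 1111 = 0x3F3F
Convert to decimal digit by digit (value = value*16 + digit):
  3 -> 3
  3*16 + 15 (F) = 63
  63*16 + 3 = 1011
  1011*16 + 15 (F) = 16191
Decimal = 16191

16191


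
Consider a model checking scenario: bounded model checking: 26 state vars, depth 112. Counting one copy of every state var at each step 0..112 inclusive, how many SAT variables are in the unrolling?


BMC unrolls to depth k, creating one copy of each state var for steps 0..k.
Step count = 112 + 1 = 113 (steps 0 through 112)
Vars per step = 26
Total = 26 * 113 = 2938

2938


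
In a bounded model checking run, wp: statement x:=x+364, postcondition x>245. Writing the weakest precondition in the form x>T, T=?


Formula: wp(x:=E, P) = P[E/x] (substitute E for x in postcondition)
Step 1: Postcondition: x>245
Step 2: Substitute x+364 for x: x+364>245
Step 3: Solve for x: x > 245-364 = -119

-119


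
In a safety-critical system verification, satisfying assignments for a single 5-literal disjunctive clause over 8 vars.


Step 1: Total=2^8=256
Step 2: Unsat when all 5 false: 2^3=8
Step 3: Sat=256-8=248

248


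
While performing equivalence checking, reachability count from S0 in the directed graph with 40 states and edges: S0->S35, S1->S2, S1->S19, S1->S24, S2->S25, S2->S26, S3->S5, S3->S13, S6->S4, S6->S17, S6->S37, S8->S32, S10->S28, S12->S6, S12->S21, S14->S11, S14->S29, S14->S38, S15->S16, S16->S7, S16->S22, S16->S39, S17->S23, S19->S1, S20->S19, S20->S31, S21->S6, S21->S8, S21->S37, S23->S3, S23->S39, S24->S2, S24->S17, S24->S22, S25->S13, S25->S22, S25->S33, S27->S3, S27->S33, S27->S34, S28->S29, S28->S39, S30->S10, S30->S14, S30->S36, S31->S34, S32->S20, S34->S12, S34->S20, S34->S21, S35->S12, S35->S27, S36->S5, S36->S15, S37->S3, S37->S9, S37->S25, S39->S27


BFS from S0:
  layer 0: {S0}
  layer 1: {S35}
  layer 2: {S12, S27}
  layer 3: {S3, S6, S21, S33, S34}
  layer 4: {S4, S5, S8, S13, S17, S20, S37}
  layer 5: {S9, S19, S23, S25, S31, S32}
  layer 6: {S1, S22, S39}
  layer 7: {S2, S24}
  layer 8: {S26}
Reachable set: {S0, S1, S2, S3, S4, S5, S6, S8, S9, S12, S13, S17, S19, S20, S21, S22, S23, S24, S25, S26, S27, S31, S32, S33, S34, S35, S37, S39}
Count = 28

28


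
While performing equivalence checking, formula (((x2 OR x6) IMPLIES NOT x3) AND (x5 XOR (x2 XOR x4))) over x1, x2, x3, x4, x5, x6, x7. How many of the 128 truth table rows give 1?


Formula: (((x2 OR x6) IMPLIES NOT x3) AND (x5 XOR (x2 XOR x4))) over 7 vars (128 rows)
Evaluate each row (x1, x2, x3, x4, x5, x6, x7 as bits, MSB first):
  row 0 [0000000]: (((0 OR 0) IMPLIES NOT 0) AND (0 XOR (0 XOR 0))) -> 0
  row 1 [0000001]: (((0 OR 0) IMPLIES NOT 0) AND (0 XOR (0 XOR 0))) -> 0
  row 2 [0000010]: (((0 OR 1) IMPLIES NOT 0) AND (0 XOR (0 XOR 0))) -> 0
  row 3 [0000011]: (((0 OR 1) IMPLIES NOT 0) AND (0 XOR (0 XOR 0))) -> 0
  row 4 [0000100]: (((0 OR 0) IMPLIES NOT 0) AND (1 XOR (0 XOR 0))) -> 1
  (every remaining row is evaluated the same way; all 128 results are listed next)
Full result column, 8 rows per line (x1,x2,x3,x4 fixed per line; x5,x6,x7 runs 000..111 left to right):
  rows 0-7 [x1,x2,x3,x4=0000]: 00001111  (ones: 4)
  rows 8-15 [x1,x2,x3,x4=0001]: 11110000  (ones: 4)
  rows 16-23 [x1,x2,x3,x4=0010]: 00001100  (ones: 2)
  rows 24-31 [x1,x2,x3,x4=0011]: 11000000  (ones: 2)
  rows 32-39 [x1,x2,x3,x4=0100]: 11110000  (ones: 4)
  rows 40-47 [x1,x2,x3,x4=0101]: 00001111  (ones: 4)
  rows 48-55 [x1,x2,x3,x4=0110]: 00000000  (ones: 0)
  rows 56-63 [x1,x2,x3,x4=0111]: 00000000  (ones: 0)
  rows 64-71 [x1,x2,x3,x4=1000]: 00001111  (ones: 4)
  rows 72-79 [x1,x2,x3,x4=1001]: 11110000  (ones: 4)
  rows 80-87 [x1,x2,x3,x4=1010]: 00001100  (ones: 2)
  rows 88-95 [x1,x2,x3,x4=1011]: 11000000  (ones: 2)
  rows 96-103 [x1,x2,x3,x4=1100]: 11110000  (ones: 4)
  rows 104-111 [x1,x2,x3,x4=1101]: 00001111  (ones: 4)
  rows 112-119 [x1,x2,x3,x4=1110]: 00000000  (ones: 0)
  rows 120-127 [x1,x2,x3,x4=1111]: 00000000  (ones: 0)
Count of 1-rows = 4+4+2+2+4+4+0+0+4+4+2+2+4+4+0+0 = 40

40


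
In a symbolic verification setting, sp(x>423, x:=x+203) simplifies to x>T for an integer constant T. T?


Formula: sp(P, x:=E) = exists old_x. (x = E[old_x/x]) AND P[old_x/x] (old_x is the value of x before the assignment; eliminate old_x by solving x = E[old_x/x] for old_x)
Step 1: Precondition P: x>423, i.e. old_x > 423
Step 2: Assignment gives x = old_x + 203, so old_x = x - 203
Step 3: Substitute into P: x - 203 > 423
Step 4: Simplify: x > 423+203 = 626

626


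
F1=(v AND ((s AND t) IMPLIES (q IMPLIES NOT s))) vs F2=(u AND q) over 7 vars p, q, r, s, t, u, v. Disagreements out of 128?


F1 = (v AND ((s AND t) IMPLIES (q IMPLIES NOT s)))
F2 = (u AND q)
Evaluate both on each of 128 rows (bits = p,q,r,s,t,u,v):
  row 0 [0000000]: F1=0 F2=0 -> 0
  row 1 [0000001]: F1=1 F2=0 (differ) -> 1
  row 2 [0000010]: F1=0 F2=0 -> 0
  row 3 [0000011]: F1=1 F2=0 (differ) -> 1
  row 4 [0000100]: F1=0 F2=0 -> 0
  (every remaining row is evaluated the same way; all 128 results are listed next)
Full result column, 8 rows per line (p,q,r,s fixed per line; t,u,v runs 000..111 left to right):
  rows 0-7 [p,q,r,s=0000]: 01010101  (ones: 4)
  rows 8-15 [p,q,r,s=0001]: 01010101  (ones: 4)
  rows 16-23 [p,q,r,s=0010]: 01010101  (ones: 4)
  rows 24-31 [p,q,r,s=0011]: 01010101  (ones: 4)
  rows 32-39 [p,q,r,s=0100]: 01100110  (ones: 4)
  rows 40-47 [p,q,r,s=0101]: 01100011  (ones: 4)
  rows 48-55 [p,q,r,s=0110]: 01100110  (ones: 4)
  rows 56-63 [p,q,r,s=0111]: 01100011  (ones: 4)
  rows 64-71 [p,q,r,s=1000]: 01010101  (ones: 4)
  rows 72-79 [p,q,r,s=1001]: 01010101  (ones: 4)
  rows 80-87 [p,q,r,s=1010]: 01010101  (ones: 4)
  rows 88-95 [p,q,r,s=1011]: 01010101  (ones: 4)
  rows 96-103 [p,q,r,s=1100]: 01100110  (ones: 4)
  rows 104-111 [p,q,r,s=1101]: 01100011  (ones: 4)
  rows 112-119 [p,q,r,s=1110]: 01100110  (ones: 4)
  rows 120-127 [p,q,r,s=1111]: 01100011  (ones: 4)
Disagreements = 4+4+4+4+4+4+4+4+4+4+4+4+4+4+4+4 = 64

64


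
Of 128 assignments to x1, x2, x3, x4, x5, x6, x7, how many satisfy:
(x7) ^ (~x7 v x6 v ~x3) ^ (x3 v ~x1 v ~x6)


CNF with 3 clauses over 7 vars (128 assignments).
An assignment satisfies CNF iff every clause has >=1 true literal.
Check each row (bits = x1,x2,x3,x4,x5,x6,x7; clause T/F shown):
  row 0 [0000000]: clauses=FTT -> 0
  row 1 [0000001]: clauses=TTT -> 1
  row 2 [0000010]: clauses=FTT -> 0
  row 3 [0000011]: clauses=TTT -> 1
  row 4 [0000100]: clauses=FTT -> 0
  (every remaining row is evaluated the same way; all 128 results are listed next)
Full result column, 8 rows per line (x1,x2,x3,x4 fixed per line; x5,x6,x7 runs 000..111 left to right):
  rows 0-7 [x1,x2,x3,x4=0000]: 01010101  (ones: 4)
  rows 8-15 [x1,x2,x3,x4=0001]: 01010101  (ones: 4)
  rows 16-23 [x1,x2,x3,x4=0010]: 00010001  (ones: 2)
  rows 24-31 [x1,x2,x3,x4=0011]: 00010001  (ones: 2)
  rows 32-39 [x1,x2,x3,x4=0100]: 01010101  (ones: 4)
  rows 40-47 [x1,x2,x3,x4=0101]: 01010101  (ones: 4)
  rows 48-55 [x1,x2,x3,x4=0110]: 00010001  (ones: 2)
  rows 56-63 [x1,x2,x3,x4=0111]: 00010001  (ones: 2)
  rows 64-71 [x1,x2,x3,x4=1000]: 01000100  (ones: 2)
  rows 72-79 [x1,x2,x3,x4=1001]: 01000100  (ones: 2)
  rows 80-87 [x1,x2,x3,x4=1010]: 00010001  (ones: 2)
  rows 88-95 [x1,x2,x3,x4=1011]: 00010001  (ones: 2)
  rows 96-103 [x1,x2,x3,x4=1100]: 01000100  (ones: 2)
  rows 104-111 [x1,x2,x3,x4=1101]: 01000100  (ones: 2)
  rows 112-119 [x1,x2,x3,x4=1110]: 00010001  (ones: 2)
  rows 120-127 [x1,x2,x3,x4=1111]: 00010001  (ones: 2)
Satisfying assignments = 4+4+2+2+4+4+2+2+2+2+2+2+2+2+2+2 = 40

40


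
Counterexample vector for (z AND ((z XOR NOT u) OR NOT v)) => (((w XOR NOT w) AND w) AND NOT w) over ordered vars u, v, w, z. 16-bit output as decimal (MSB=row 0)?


F1 = (z AND ((z XOR NOT u) OR NOT v))
F2 = (((w XOR NOT w) AND w) AND NOT w)
Counterexample to F1=>F2 is where F1=1 and F2=0.
Evaluate each row (bits = u,v,w,z, MSB first):
  row 0 [0000]: F1=0 F2=0 -> F1&~F2 -> 0
  row 1 [0001]: F1=1 F2=0 -> F1&~F2 -> 1
  row 2 [0010]: F1=0 F2=0 -> F1&~F2 -> 0
  row 3 [0011]: F1=1 F2=0 -> F1&~F2 -> 1
  row 4 [0100]: F1=0 F2=0 -> F1&~F2 -> 0
  row 5 [0101]: F1=0 F2=0 -> F1&~F2 -> 0
  row 6 [0110]: F1=0 F2=0 -> F1&~F2 -> 0
  row 7 [0111]: F1=0 F2=0 -> F1&~F2 -> 0
  row 8 [1000]: F1=0 F2=0 -> F1&~F2 -> 0
  row 9 [1001]: F1=1 F2=0 -> F1&~F2 -> 1
  row 10 [1010]: F1=0 F2=0 -> F1&~F2 -> 0
  row 11 [1011]: F1=1 F2=0 -> F1&~F2 -> 1
  row 12 [1100]: F1=0 F2=0 -> F1&~F2 -> 0
  row 13 [1101]: F1=1 F2=0 -> F1&~F2 -> 1
  row 14 [1110]: F1=0 F2=0 -> F1&~F2 -> 0
  row 15 [1111]: F1=1 F2=0 -> F1&~F2 -> 1
Full result column, 4 rows per line (u,v fixed per line; w,z runs 00..11 left to right):
  rows 0-3 [u,v=00]: 0101  = hex 5
  rows 4-7 [u,v=01]: 0000  = hex 0
  rows 8-11 [u,v=10]: 0101  = hex 5
  rows 12-15 [u,v=11]: 0101  = hex 5
Counterexample vector (row 0 .. row 15) = 0101000001010101
Output column grouped in 4s = 0101 0000 0101 0101 = 0x5055
Convert to decimal digit by digit (value = value*16 + digit):
  5 -> 5
  5*16 + 0 = 80
  80*16 + 5 = 1285
  1285*16 + 5 = 20565
Decimal = 20565

20565


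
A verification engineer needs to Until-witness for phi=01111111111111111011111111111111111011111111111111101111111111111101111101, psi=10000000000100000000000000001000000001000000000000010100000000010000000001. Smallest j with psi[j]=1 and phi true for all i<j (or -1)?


(phi U psi) at 0: need smallest j with psi[j]=1 and phi[i]=1 for all i in [0,j).
Scan from step 0:
  step 0: psi=1 and phi held for [0,0) -> witness found
Witness step = 0

0


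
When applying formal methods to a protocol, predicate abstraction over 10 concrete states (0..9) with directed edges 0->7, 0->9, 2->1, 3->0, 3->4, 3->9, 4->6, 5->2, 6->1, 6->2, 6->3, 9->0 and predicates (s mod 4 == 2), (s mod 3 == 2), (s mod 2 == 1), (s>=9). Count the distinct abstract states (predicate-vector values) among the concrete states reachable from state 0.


BFS from 0:
Concrete reachable: {0, 7, 9}
Abstract via predicates (s mod 4 == 2), (s mod 3 == 2), (s mod 2 == 1), (s>=9):
  (0,0,0,0) <- {0}
  (0,0,1,0) <- {7}
  (0,0,1,1) <- {9}
Distinct abstract states = 3

3


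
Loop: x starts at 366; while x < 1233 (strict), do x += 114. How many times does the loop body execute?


Step 1: x goes from 366 toward 1233 by 114; the body runs while x<1233, so iterations = ceil((bound-start)/step)
Step 2: Distance=867
Step 3: ceil(867/114)=8

8


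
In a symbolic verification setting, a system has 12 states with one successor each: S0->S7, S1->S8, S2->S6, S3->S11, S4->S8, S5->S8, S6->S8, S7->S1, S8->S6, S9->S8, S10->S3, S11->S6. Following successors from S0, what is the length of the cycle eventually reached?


Trace from S0 until a state repeats:
  S0 -> S7 -> S1 -> S8 -> S6 -> S8
S8 first seen at step 3, revisited at step 5.
Cycle length = 5 - 3 = 2

2


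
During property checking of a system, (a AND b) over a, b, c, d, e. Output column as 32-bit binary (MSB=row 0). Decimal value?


Formula: (a AND b) over a, b, c, d, e (32 rows)
Evaluate each row (bits = a,b,c,d,e, MSB first):
  row 0 [00000]: (0 AND 0) -> 0
  row 1 [00001]: (0 AND 0) -> 0
  row 2 [00010]: (0 AND 0) -> 0
  row 3 [00011]: (0 AND 0) -> 0
  row 4 [00100]: (0 AND 0) -> 0
  row 5 [00101]: (0 AND 0) -> 0
  row 6 [00110]: (0 AND 0) -> 0
  row 7 [00111]: (0 AND 0) -> 0
  row 8 [01000]: (0 AND 1) -> 0
  row 9 [01001]: (0 AND 1) -> 0
  row 10 [01010]: (0 AND 1) -> 0
  row 11 [01011]: (0 AND 1) -> 0
  row 12 [01100]: (0 AND 1) -> 0
  row 13 [01101]: (0 AND 1) -> 0
  row 14 [01110]: (0 AND 1) -> 0
  row 15 [01111]: (0 AND 1) -> 0
  row 16 [10000]: (1 AND 0) -> 0
  row 17 [10001]: (1 AND 0) -> 0
  row 18 [10010]: (1 AND 0) -> 0
  row 19 [10011]: (1 AND 0) -> 0
  row 20 [10100]: (1 AND 0) -> 0
  row 21 [10101]: (1 AND 0) -> 0
  row 22 [10110]: (1 AND 0) -> 0
  row 23 [10111]: (1 AND 0) -> 0
  row 24 [11000]: (1 AND 1) -> 1
  row 25 [11001]: (1 AND 1) -> 1
  row 26 [11010]: (1 AND 1) -> 1
  row 27 [11011]: (1 AND 1) -> 1
  row 28 [11100]: (1 AND 1) -> 1
  row 29 [11101]: (1 AND 1) -> 1
  row 30 [11110]: (1 AND 1) -> 1
  row 31 [11111]: (1 AND 1) -> 1
Full result column, 4 rows per line (a,b,c fixed per line; d,e runs 00..11 left to right):
  rows 0-3 [a,b,c=000]: 0000  = hex 0
  rows 4-7 [a,b,c=001]: 0000  = hex 0
  rows 8-11 [a,b,c=010]: 0000  = hex 0
  rows 12-15 [a,b,c=011]: 0000  = hex 0
  rows 16-19 [a,b,c=100]: 0000  = hex 0
  rows 20-23 [a,b,c=101]: 0000  = hex 0
  rows 24-27 [a,b,c=110]: 1111  = hex F
  rows 28-31 [a,b,c=111]: 1111  = hex F
Output column (row 0 .. row 31) = 00000000000000000000000011111111
Output column grouped in 4s = 0000 0000 0000 0000 0000 0000 1111 1111 = 0x000000FF
Convert to decimal digit by digit (value = value*16 + digit):
  0 -> 0
  0*16 + 0 = 0
  0*16 + 0 = 0
  0*16 + 0 = 0
  0*16 + 0 = 0
  0*16 + 0 = 0
  0*16 + 15 (F) = 15
  15*16 + 15 (F) = 255
Decimal = 255

255


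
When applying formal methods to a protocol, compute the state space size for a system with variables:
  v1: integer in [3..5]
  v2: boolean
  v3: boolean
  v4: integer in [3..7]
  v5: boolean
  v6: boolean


State space = product of domain sizes of all variables.
Domain sizes:
  v1 (integer in [3..5]): 3
  v2 (boolean): 2
  v3 (boolean): 2
  v4 (integer in [3..7]): 5
  v5 (boolean): 2
  v6 (boolean): 2
Product = 3 * 2 * 2 * 5 * 2 * 2 = 240

240


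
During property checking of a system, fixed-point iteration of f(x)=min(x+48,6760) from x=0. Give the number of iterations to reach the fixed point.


Step 1: x=0, cap=6760, increment=48
Step 2: x grows by 48 each step until capped at 6760; fixed point is x=6760
Step 3: iterations = ceil(6760/48) = 141

141


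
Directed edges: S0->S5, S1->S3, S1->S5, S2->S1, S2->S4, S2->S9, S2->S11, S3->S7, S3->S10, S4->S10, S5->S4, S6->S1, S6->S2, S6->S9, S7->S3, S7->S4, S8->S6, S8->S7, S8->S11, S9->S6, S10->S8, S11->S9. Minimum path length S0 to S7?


BFS layer-by-layer from S0:
  dist 0: {S0}
  dist 1: {S5}
  dist 2: {S4}
  dist 3: {S10}
  dist 4: {S8}
  dist 5: {S6, S7, S11}
  -> S7 reached at distance 5
Shortest path length = 5

5


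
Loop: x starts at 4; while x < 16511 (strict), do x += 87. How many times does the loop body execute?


Step 1: x goes from 4 toward 16511 by 87; the body runs while x<16511, so iterations = ceil((bound-start)/step)
Step 2: Distance=16507
Step 3: ceil(16507/87)=190

190


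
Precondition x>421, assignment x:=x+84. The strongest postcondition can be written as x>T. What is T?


Formula: sp(P, x:=E) = exists old_x. (x = E[old_x/x]) AND P[old_x/x] (old_x is the value of x before the assignment; eliminate old_x by solving x = E[old_x/x] for old_x)
Step 1: Precondition P: x>421, i.e. old_x > 421
Step 2: Assignment gives x = old_x + 84, so old_x = x - 84
Step 3: Substitute into P: x - 84 > 421
Step 4: Simplify: x > 421+84 = 505

505


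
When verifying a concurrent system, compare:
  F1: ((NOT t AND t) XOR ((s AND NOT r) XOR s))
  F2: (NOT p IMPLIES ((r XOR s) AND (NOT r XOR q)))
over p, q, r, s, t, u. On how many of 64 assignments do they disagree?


F1 = ((NOT t AND t) XOR ((s AND NOT r) XOR s))
F2 = (NOT p IMPLIES ((r XOR s) AND (NOT r XOR q)))
Evaluate both on each of 64 rows (bits = p,q,r,s,t,u):
  row 0 [000000]: F1=0 F2=0 -> 0
  row 1 [000001]: F1=0 F2=0 -> 0
  row 2 [000010]: F1=0 F2=0 -> 0
  row 3 [000011]: F1=0 F2=0 -> 0
  row 4 [000100]: F1=0 F2=1 (differ) -> 1
  (every remaining row is evaluated the same way; all 64 results are listed next)
Full result column, 8 rows per line (p,q,r fixed per line; s,t,u runs 000..111 left to right):
  rows 0-7 [p,q,r=000]: 00001111  (ones: 4)
  rows 8-15 [p,q,r=001]: 00001111  (ones: 4)
  rows 16-23 [p,q,r=010]: 00000000  (ones: 0)
  rows 24-31 [p,q,r=011]: 11111111  (ones: 8)
  rows 32-39 [p,q,r=100]: 11111111  (ones: 8)
  rows 40-47 [p,q,r=101]: 11110000  (ones: 4)
  rows 48-55 [p,q,r=110]: 11111111  (ones: 8)
  rows 56-63 [p,q,r=111]: 11110000  (ones: 4)
Disagreements = 4+4+0+8+8+4+8+4 = 40

40


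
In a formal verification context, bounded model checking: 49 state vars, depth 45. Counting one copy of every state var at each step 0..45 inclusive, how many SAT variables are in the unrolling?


BMC unrolls to depth k, creating one copy of each state var for steps 0..k.
Step count = 45 + 1 = 46 (steps 0 through 45)
Vars per step = 49
Total = 49 * 46 = 2254

2254


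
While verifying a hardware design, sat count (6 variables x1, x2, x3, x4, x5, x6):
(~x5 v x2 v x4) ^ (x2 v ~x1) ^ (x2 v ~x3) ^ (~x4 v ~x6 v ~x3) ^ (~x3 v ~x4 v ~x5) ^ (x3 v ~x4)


CNF with 6 clauses over 6 vars (64 assignments).
An assignment satisfies CNF iff every clause has >=1 true literal.
Check each row (bits = x1,x2,x3,x4,x5,x6; clause T/F shown):
  row 0 [000000]: clauses=TTTTTT -> 1
  row 1 [000001]: clauses=TTTTTT -> 1
  row 2 [000010]: clauses=FTTTTT -> 0
  row 3 [000011]: clauses=FTTTTT -> 0
  row 4 [000100]: clauses=TTTTTF -> 0
  (every remaining row is evaluated the same way; all 64 results are listed next)
Full result column, 8 rows per line (x1,x2,x3 fixed per line; x4,x5,x6 runs 000..111 left to right):
  rows 0-7 [x1,x2,x3=000]: 11000000  (ones: 2)
  rows 8-15 [x1,x2,x3=001]: 00000000  (ones: 0)
  rows 16-23 [x1,x2,x3=010]: 11110000  (ones: 4)
  rows 24-31 [x1,x2,x3=011]: 11111000  (ones: 5)
  rows 32-39 [x1,x2,x3=100]: 00000000  (ones: 0)
  rows 40-47 [x1,x2,x3=101]: 00000000  (ones: 0)
  rows 48-55 [x1,x2,x3=110]: 11110000  (ones: 4)
  rows 56-63 [x1,x2,x3=111]: 11111000  (ones: 5)
Satisfying assignments = 2+0+4+5+0+0+4+5 = 20

20


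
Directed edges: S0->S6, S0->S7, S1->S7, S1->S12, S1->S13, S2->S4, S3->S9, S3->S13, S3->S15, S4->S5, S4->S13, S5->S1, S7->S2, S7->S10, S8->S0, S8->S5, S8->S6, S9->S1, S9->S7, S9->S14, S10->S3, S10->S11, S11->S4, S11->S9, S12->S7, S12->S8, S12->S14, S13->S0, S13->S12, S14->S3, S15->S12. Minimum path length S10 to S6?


BFS layer-by-layer from S10:
  dist 0: {S10}
  dist 1: {S3, S11}
  dist 2: {S4, S9, S13, S15}
  dist 3: {S0, S1, S5, S7, S12, S14}
  dist 4: {S2, S6, S8}
  -> S6 reached at distance 4
Shortest path length = 4

4


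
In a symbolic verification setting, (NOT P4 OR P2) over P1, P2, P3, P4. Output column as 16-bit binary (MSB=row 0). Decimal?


Formula: (NOT P4 OR P2) over P1, P2, P3, P4 (16 rows)
Evaluate each row (bits = P1,P2,P3,P4, MSB first):
  row 0 [0000]: (NOT 0 OR 0) -> 1
  row 1 [0001]: (NOT 1 OR 0) -> 0
  row 2 [0010]: (NOT 0 OR 0) -> 1
  row 3 [0011]: (NOT 1 OR 0) -> 0
  row 4 [0100]: (NOT 0 OR 1) -> 1
  row 5 [0101]: (NOT 1 OR 1) -> 1
  row 6 [0110]: (NOT 0 OR 1) -> 1
  row 7 [0111]: (NOT 1 OR 1) -> 1
  row 8 [1000]: (NOT 0 OR 0) -> 1
  row 9 [1001]: (NOT 1 OR 0) -> 0
  row 10 [1010]: (NOT 0 OR 0) -> 1
  row 11 [1011]: (NOT 1 OR 0) -> 0
  row 12 [1100]: (NOT 0 OR 1) -> 1
  row 13 [1101]: (NOT 1 OR 1) -> 1
  row 14 [1110]: (NOT 0 OR 1) -> 1
  row 15 [1111]: (NOT 1 OR 1) -> 1
Full result column, 4 rows per line (P1,P2 fixed per line; P3,P4 runs 00..11 left to right):
  rows 0-3 [P1,P2=00]: 1010  = hex A
  rows 4-7 [P1,P2=01]: 1111  = hex F
  rows 8-11 [P1,P2=10]: 1010  = hex A
  rows 12-15 [P1,P2=11]: 1111  = hex F
Output column (row 0 .. row 15) = 1010111110101111
Output column grouped in 4s = 1010 1111 1010 1111 = 0xAFAF
Convert to decimal digit by digit (value = value*16 + digit):
  A -> 10
  10*16 + 15 (F) = 175
  175*16 + 10 (A) = 2810
  2810*16 + 15 (F) = 44975
Decimal = 44975

44975


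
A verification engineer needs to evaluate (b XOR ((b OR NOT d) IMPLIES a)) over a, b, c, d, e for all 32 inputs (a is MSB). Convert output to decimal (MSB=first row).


Formula: (b XOR ((b OR NOT d) IMPLIES a)) over a, b, c, d, e (32 rows)
Evaluate each row (bits = a,b,c,d,e, MSB first):
  row 0 [00000]: (0 XOR ((0 OR NOT 0) IMPLIES 0)) -> 0
  row 1 [00001]: (0 XOR ((0 OR NOT 0) IMPLIES 0)) -> 0
  row 2 [00010]: (0 XOR ((0 OR NOT 1) IMPLIES 0)) -> 1
  row 3 [00011]: (0 XOR ((0 OR NOT 1) IMPLIES 0)) -> 1
  row 4 [00100]: (0 XOR ((0 OR NOT 0) IMPLIES 0)) -> 0
  row 5 [00101]: (0 XOR ((0 OR NOT 0) IMPLIES 0)) -> 0
  row 6 [00110]: (0 XOR ((0 OR NOT 1) IMPLIES 0)) -> 1
  row 7 [00111]: (0 XOR ((0 OR NOT 1) IMPLIES 0)) -> 1
  row 8 [01000]: (1 XOR ((1 OR NOT 0) IMPLIES 0)) -> 1
  row 9 [01001]: (1 XOR ((1 OR NOT 0) IMPLIES 0)) -> 1
  row 10 [01010]: (1 XOR ((1 OR NOT 1) IMPLIES 0)) -> 1
  row 11 [01011]: (1 XOR ((1 OR NOT 1) IMPLIES 0)) -> 1
  row 12 [01100]: (1 XOR ((1 OR NOT 0) IMPLIES 0)) -> 1
  row 13 [01101]: (1 XOR ((1 OR NOT 0) IMPLIES 0)) -> 1
  row 14 [01110]: (1 XOR ((1 OR NOT 1) IMPLIES 0)) -> 1
  row 15 [01111]: (1 XOR ((1 OR NOT 1) IMPLIES 0)) -> 1
  row 16 [10000]: (0 XOR ((0 OR NOT 0) IMPLIES 1)) -> 1
  row 17 [10001]: (0 XOR ((0 OR NOT 0) IMPLIES 1)) -> 1
  row 18 [10010]: (0 XOR ((0 OR NOT 1) IMPLIES 1)) -> 1
  row 19 [10011]: (0 XOR ((0 OR NOT 1) IMPLIES 1)) -> 1
  row 20 [10100]: (0 XOR ((0 OR NOT 0) IMPLIES 1)) -> 1
  row 21 [10101]: (0 XOR ((0 OR NOT 0) IMPLIES 1)) -> 1
  row 22 [10110]: (0 XOR ((0 OR NOT 1) IMPLIES 1)) -> 1
  row 23 [10111]: (0 XOR ((0 OR NOT 1) IMPLIES 1)) -> 1
  row 24 [11000]: (1 XOR ((1 OR NOT 0) IMPLIES 1)) -> 0
  row 25 [11001]: (1 XOR ((1 OR NOT 0) IMPLIES 1)) -> 0
  row 26 [11010]: (1 XOR ((1 OR NOT 1) IMPLIES 1)) -> 0
  row 27 [11011]: (1 XOR ((1 OR NOT 1) IMPLIES 1)) -> 0
  row 28 [11100]: (1 XOR ((1 OR NOT 0) IMPLIES 1)) -> 0
  row 29 [11101]: (1 XOR ((1 OR NOT 0) IMPLIES 1)) -> 0
  row 30 [11110]: (1 XOR ((1 OR NOT 1) IMPLIES 1)) -> 0
  row 31 [11111]: (1 XOR ((1 OR NOT 1) IMPLIES 1)) -> 0
Full result column, 4 rows per line (a,b,c fixed per line; d,e runs 00..11 left to right):
  rows 0-3 [a,b,c=000]: 0011  = hex 3
  rows 4-7 [a,b,c=001]: 0011  = hex 3
  rows 8-11 [a,b,c=010]: 1111  = hex F
  rows 12-15 [a,b,c=011]: 1111  = hex F
  rows 16-19 [a,b,c=100]: 1111  = hex F
  rows 20-23 [a,b,c=101]: 1111  = hex F
  rows 24-27 [a,b,c=110]: 0000  = hex 0
  rows 28-31 [a,b,c=111]: 0000  = hex 0
Output column (row 0 .. row 31) = 00110011111111111111111100000000
Output column grouped in 4s = 0011 0011 1111 1111 1111 1111 0000 0000 = 0x33FFFF00
Convert to decimal digit by digit (value = value*16 + digit):
  3 -> 3
  3*16 + 3 = 51
  51*16 + 15 (F) = 831
  831*16 + 15 (F) = 13311
  13311*16 + 15 (F) = 212991
  212991*16 + 15 (F) = 3407871
  3407871*16 + 0 = 54525936
  54525936*16 + 0 = 872414976
Decimal = 872414976

872414976
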